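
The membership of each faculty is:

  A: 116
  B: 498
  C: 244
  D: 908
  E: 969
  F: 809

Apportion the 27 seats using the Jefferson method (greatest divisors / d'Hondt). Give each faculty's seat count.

Standard divisor 3544/27 ≈ 131.259; standard quotas: A 0.884, B 3.794, C 1.859, D 6.918, E 7.382, F 6.163.
Rounding down gives 0, 3, 1, 6, 7, 6 = 23 seats, so the divisor must be adjusted.
With modified divisor 120: modified quotas A 0.967, B 4.150, C 2.033, D 7.567, E 8.075, F 6.742.
Rounding down: A 0, B 4, C 2, D 7, E 8, F 6 (total 27).

A=0; B=4; C=2; D=7; E=8; F=6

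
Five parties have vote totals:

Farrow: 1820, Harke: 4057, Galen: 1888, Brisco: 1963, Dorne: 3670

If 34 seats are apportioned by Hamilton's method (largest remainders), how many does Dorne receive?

Standard divisor: 13398 ÷ 34 ≈ 394.059.
Standard quotas: Farrow 4.619, Harke 10.295, Galen 4.791, Brisco 4.981, Dorne 9.313.
Lower quotas: Farrow 4, Harke 10, Galen 4, Brisco 4, Dorne 9 (sum 31, leaving 3 seats).
Remainders in descending order: Brisco 0.981, Galen 0.791, Farrow 0.619, Dorne 0.313, Harke 0.295.
The surplus seats go to Brisco, Galen, Farrow.
Dorne receives 9.

9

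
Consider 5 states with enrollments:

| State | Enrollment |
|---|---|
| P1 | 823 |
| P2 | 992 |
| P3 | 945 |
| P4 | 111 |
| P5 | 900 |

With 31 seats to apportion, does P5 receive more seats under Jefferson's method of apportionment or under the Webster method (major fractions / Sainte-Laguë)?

Jefferson

Jefferson: P1 7, P2 8, P3 8, P4 0, P5 8.
Webster: P1 7, P2 8, P3 8, P4 1, P5 7.
P5 gets 8 under Jefferson and 7 under Webster.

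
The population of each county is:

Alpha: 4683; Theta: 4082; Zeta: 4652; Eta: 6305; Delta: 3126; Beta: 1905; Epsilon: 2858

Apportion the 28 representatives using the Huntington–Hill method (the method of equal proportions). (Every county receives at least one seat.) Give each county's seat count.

With divisor 1007: modified quotas Alpha 4.650, Theta 4.054, Zeta 4.620, Eta 6.261, Delta 3.104, Beta 1.892, Epsilon 2.838.
Geometric-mean thresholds: Alpha √(4·5)=4.472, Theta √(4·5)=4.472, Zeta √(4·5)=4.472, Eta √(6·7)=6.481, Delta √(3·4)=3.464, Beta √(1·2)=1.414, Epsilon √(2·3)=2.449.
Each quota rounded against its threshold gives Alpha 5, Theta 4, Zeta 5, Eta 6, Delta 3, Beta 2, Epsilon 3 (total 28).

Alpha 5, Theta 4, Zeta 5, Eta 6, Delta 3, Beta 2, Epsilon 3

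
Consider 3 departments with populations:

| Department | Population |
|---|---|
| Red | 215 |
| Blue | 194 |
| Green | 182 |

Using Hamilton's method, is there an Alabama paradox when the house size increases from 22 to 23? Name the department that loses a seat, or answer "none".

none

At 22 seats: Red 8, Blue 7, Green 7.
At 23 seats: Red 8, Blue 8, Green 7.
No department's allocation decreased.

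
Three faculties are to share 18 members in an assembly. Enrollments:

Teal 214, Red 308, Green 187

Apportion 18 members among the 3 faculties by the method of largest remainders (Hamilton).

Teal 5; Red 8; Green 5

The standard divisor is 709/18 ≈ 39.389.
Standard quotas: Teal 5.433, Red 7.819, Green 4.748.
Lower quotas: Teal 5, Red 7, Green 4 (sum 16, leaving 2 seats).
Remainders in descending order: Red 0.819, Green 0.748, Teal 0.433.
The surplus seats go to Red, Green.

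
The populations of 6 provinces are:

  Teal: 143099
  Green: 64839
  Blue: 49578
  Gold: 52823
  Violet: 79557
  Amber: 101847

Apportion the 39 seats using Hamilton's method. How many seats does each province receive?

Teal 12, Green 5, Blue 4, Gold 4, Violet 6, Amber 8

Total 491743; standard divisor 491743/39 ≈ 12608.795.
Standard quotas: Teal 11.3491, Green 5.1424, Blue 3.9320, Gold 4.1894, Violet 6.3096, Amber 8.0775.
Lower quotas: Teal 11, Green 5, Blue 3, Gold 4, Violet 6, Amber 8 (sum 37, leaving 2 seats).
Remainders in descending order: Blue 0.9320, Teal 0.3491, Violet 0.3096, Gold 0.1894, Green 0.1424, Amber 0.0775.
Largest remainders: Blue, Teal receive the extra seats.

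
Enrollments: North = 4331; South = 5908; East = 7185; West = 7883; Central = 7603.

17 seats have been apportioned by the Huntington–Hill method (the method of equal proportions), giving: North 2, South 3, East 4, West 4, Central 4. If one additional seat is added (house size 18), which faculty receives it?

Priority for the next seat is population ÷ (√(s·(s+1))).
Priorities: North 1768.123, South 1705.493, East 1606.615, West 1762.692, Central 1700.082.
Highest priority: North.

North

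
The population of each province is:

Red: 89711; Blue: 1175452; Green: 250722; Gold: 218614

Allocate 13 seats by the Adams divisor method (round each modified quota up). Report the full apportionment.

Standard divisor 1734499/13 ≈ 133423; standard quotas: Red 0.672, Blue 8.810, Green 1.879, Gold 1.639.
Rounding up gives 1, 9, 2, 2 = 14 seats, so the divisor must be adjusted.
With modified divisor 157400: modified quotas Red 0.570, Blue 7.468, Green 1.593, Gold 1.389.
Rounding up: Red 1, Blue 8, Green 2, Gold 2 (total 13).

Red 1, Blue 8, Green 2, Gold 2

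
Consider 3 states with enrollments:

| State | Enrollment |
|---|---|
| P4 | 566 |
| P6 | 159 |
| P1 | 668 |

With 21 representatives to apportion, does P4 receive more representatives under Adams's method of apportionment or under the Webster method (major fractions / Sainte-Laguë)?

Adams: P4 8, P6 3, P1 10.
Webster: P4 9, P6 2, P1 10.
P4 gets 8 under Adams and 9 under Webster.

Webster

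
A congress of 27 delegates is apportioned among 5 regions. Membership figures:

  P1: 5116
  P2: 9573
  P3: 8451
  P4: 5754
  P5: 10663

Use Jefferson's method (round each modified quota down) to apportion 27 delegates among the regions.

Standard divisor 39557/27 ≈ 1465.074; standard quotas: P1 3.492, P2 6.534, P3 5.768, P4 3.927, P5 7.278.
Rounding down gives 3, 6, 5, 3, 7 = 24 seats, so the divisor must be adjusted.
With modified divisor 1350: modified quotas P1 3.790, P2 7.091, P3 6.260, P4 4.262, P5 7.899.
Rounding down: P1 3, P2 7, P3 6, P4 4, P5 7 (total 27).

P1 3; P2 7; P3 6; P4 4; P5 7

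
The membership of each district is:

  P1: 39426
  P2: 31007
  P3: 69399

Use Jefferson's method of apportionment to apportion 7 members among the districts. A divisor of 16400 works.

With modified divisor 16400: modified quotas P1 2.404, P2 1.891, P3 4.232.
Rounding down: P1 2, P2 1, P3 4 (total 7).

P1: 2, P2: 1, P3: 4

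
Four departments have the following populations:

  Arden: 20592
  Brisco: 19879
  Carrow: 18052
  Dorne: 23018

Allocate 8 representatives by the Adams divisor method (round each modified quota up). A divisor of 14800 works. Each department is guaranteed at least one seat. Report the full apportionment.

With modified divisor 14800: modified quotas Arden 1.391, Brisco 1.343, Carrow 1.220, Dorne 1.555.
Rounding up: Arden 2, Brisco 2, Carrow 2, Dorne 2 (total 8).

Arden: 2, Brisco: 2, Carrow: 2, Dorne: 2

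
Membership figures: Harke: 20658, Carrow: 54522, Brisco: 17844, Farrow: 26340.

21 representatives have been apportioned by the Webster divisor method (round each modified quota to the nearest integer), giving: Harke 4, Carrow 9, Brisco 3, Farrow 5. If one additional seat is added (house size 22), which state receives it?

Carrow

Priority for the next seat is population ÷ (current seats + 0.5).
Priorities: Harke 4590.667, Carrow 5739.158, Brisco 5098.286, Farrow 4789.091.
Highest priority: Carrow.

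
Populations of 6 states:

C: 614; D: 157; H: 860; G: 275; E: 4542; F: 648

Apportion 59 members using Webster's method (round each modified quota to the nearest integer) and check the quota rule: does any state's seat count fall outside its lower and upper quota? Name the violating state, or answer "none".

E

Standard quotas: C 5.105, D 1.305, H 7.151, G 2.286, E 37.765, F 5.388.
Webster allocation: C 5, D 1, H 7, G 2, E 39, F 5.
E has quota 37.765 (lower 37, upper 38) but receives 39 — outside the quota interval.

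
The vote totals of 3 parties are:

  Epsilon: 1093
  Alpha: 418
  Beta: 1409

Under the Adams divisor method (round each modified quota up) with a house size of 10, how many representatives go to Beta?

4

Standard divisor 2920/10 ≈ 292; standard quotas: Epsilon 3.743, Alpha 1.432, Beta 4.825.
Rounding up gives 4, 2, 5 = 11 seats, so the divisor must be adjusted.
With modified divisor 360: modified quotas Epsilon 3.036, Alpha 1.161, Beta 3.914.
Rounding up: Epsilon 4, Alpha 2, Beta 4 (total 10).
Beta receives 4.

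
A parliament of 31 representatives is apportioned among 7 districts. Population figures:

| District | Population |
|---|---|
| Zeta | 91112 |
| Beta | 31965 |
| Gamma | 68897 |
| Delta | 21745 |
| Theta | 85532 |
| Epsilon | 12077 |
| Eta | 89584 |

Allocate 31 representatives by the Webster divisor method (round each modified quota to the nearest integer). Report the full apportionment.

Zeta=7, Beta=2, Gamma=5, Delta=2, Theta=7, Epsilon=1, Eta=7

Standard divisor 400912/31 ≈ 12932.645; standard quotas: Zeta 7.045, Beta 2.472, Gamma 5.327, Delta 1.681, Theta 6.614, Epsilon 0.934, Eta 6.927.
Rounding to the nearest integer gives Zeta 7, Beta 2, Gamma 5, Delta 2, Theta 7, Epsilon 1, Eta 7 — total 31, matching the house size, so no adjustment is needed.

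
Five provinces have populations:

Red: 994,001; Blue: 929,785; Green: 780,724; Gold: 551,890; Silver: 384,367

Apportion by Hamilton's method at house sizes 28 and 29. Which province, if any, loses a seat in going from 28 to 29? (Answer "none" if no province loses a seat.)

At 28 seats: Red 8, Blue 7, Green 6, Gold 4, Silver 3.
At 29 seats: Red 8, Blue 8, Green 6, Gold 4, Silver 3.
No province's allocation decreased.

none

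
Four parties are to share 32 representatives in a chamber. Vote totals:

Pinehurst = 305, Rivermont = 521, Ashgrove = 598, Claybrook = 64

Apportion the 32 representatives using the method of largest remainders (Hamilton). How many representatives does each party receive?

Total 1488; standard divisor 1488/32 ≈ 46.5.
Standard quotas: Pinehurst 6.559, Rivermont 11.204, Ashgrove 12.860, Claybrook 1.376.
Lower quotas: Pinehurst 6, Rivermont 11, Ashgrove 12, Claybrook 1 (sum 30, leaving 2 seats).
Remainders in descending order: Ashgrove 0.860, Pinehurst 0.559, Claybrook 0.376, Rivermont 0.204.
Largest remainders: Ashgrove, Pinehurst receive the extra seats.

Pinehurst 7; Rivermont 11; Ashgrove 13; Claybrook 1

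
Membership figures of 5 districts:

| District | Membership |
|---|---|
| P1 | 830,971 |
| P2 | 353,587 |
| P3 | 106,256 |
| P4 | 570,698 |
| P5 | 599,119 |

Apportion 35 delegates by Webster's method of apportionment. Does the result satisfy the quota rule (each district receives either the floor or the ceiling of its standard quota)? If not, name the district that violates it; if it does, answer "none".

none

Standard quotas: P1 11.820, P2 5.029, P3 1.511, P4 8.118, P5 8.522.
Webster allocation: P1 12, P2 5, P3 2, P4 8, P5 8.
Every allocation lies between the lower and upper quota.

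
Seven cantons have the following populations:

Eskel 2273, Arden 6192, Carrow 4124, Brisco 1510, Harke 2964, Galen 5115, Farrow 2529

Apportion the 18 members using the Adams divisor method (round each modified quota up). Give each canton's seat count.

Standard divisor 24707/18 ≈ 1372.611; standard quotas: Eskel 1.656, Arden 4.511, Carrow 3.004, Brisco 1.100, Harke 2.159, Galen 3.726, Farrow 1.842.
Rounding up gives 2, 5, 4, 2, 3, 4, 2 = 22 seats, so the divisor must be adjusted.
With modified divisor 1600: modified quotas Eskel 1.421, Arden 3.870, Carrow 2.578, Brisco 0.944, Harke 1.853, Galen 3.197, Farrow 1.581.
Rounding up: Eskel 2, Arden 4, Carrow 3, Brisco 1, Harke 2, Galen 4, Farrow 2 (total 18).

Eskel=2; Arden=4; Carrow=3; Brisco=1; Harke=2; Galen=4; Farrow=2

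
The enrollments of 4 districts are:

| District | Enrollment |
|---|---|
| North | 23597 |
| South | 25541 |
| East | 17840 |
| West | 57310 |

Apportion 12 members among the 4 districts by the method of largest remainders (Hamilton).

North: 2, South: 2, East: 2, West: 6

The standard divisor is 124288/12 ≈ 10357.333.
Standard quotas: North 2.2783, South 2.4660, East 1.7225, West 5.5333.
Lower quotas: North 2, South 2, East 1, West 5 (sum 10, leaving 2 seats).
Remainders in descending order: East 0.7225, West 0.5333, South 0.4660, North 0.2783.
Largest remainders: East, West receive the extra seats.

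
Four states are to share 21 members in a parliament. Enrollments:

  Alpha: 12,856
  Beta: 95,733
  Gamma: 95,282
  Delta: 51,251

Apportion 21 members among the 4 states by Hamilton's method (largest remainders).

Total 255122; standard divisor 255122/21 ≈ 12148.667.
Standard quotas: Alpha 1.0582, Beta 7.8801, Gamma 7.8430, Delta 4.2187.
Lower quotas: Alpha 1, Beta 7, Gamma 7, Delta 4 (sum 19, leaving 2 seats).
Remainders in descending order: Beta 0.8801, Gamma 0.8430, Delta 0.2187, Alpha 0.0582.
Largest remainders: Beta, Gamma receive the extra seats.

Alpha 1, Beta 8, Gamma 8, Delta 4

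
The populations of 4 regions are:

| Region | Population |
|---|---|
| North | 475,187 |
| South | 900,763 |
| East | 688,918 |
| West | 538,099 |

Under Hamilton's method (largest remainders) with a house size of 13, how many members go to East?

3

Standard divisor: 2602967 ÷ 13 ≈ 200228.231.
Standard quotas: North 2.3732, South 4.4987, East 3.4407, West 2.6874.
Lower quotas: North 2, South 4, East 3, West 2 (sum 11, leaving 2 seats).
Remainders in descending order: West 0.6874, South 0.4987, East 0.4407, North 0.3732.
The surplus seats go to West, South.
East receives 3.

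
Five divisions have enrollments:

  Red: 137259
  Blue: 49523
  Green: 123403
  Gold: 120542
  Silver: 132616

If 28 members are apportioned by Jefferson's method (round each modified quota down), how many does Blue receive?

2

Standard divisor 563343/28 ≈ 20119.393; standard quotas: Red 6.822, Blue 2.461, Green 6.134, Gold 5.991, Silver 6.591.
Rounding down gives 6, 2, 6, 5, 6 = 25 seats, so the divisor must be adjusted.
With modified divisor 18300: modified quotas Red 7.500, Blue 2.706, Green 6.743, Gold 6.587, Silver 7.247.
Rounding down: Red 7, Blue 2, Green 6, Gold 6, Silver 7 (total 28).
Blue receives 2.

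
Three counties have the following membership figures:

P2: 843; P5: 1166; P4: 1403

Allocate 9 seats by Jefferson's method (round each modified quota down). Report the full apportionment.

P2 2; P5 3; P4 4

Standard divisor 3412/9 ≈ 379.111; standard quotas: P2 2.224, P5 3.076, P4 3.701.
Rounding down gives 2, 3, 3 = 8 seats, so the divisor must be adjusted.
With modified divisor 300: modified quotas P2 2.810, P5 3.887, P4 4.677.
Rounding down: P2 2, P5 3, P4 4 (total 9).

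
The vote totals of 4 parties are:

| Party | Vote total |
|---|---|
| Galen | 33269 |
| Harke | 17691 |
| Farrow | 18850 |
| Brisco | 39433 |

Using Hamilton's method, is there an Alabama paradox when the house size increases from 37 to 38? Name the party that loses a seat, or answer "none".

Farrow

At 37 seats: Galen 11, Harke 6, Farrow 7, Brisco 13.
At 38 seats: Galen 12, Harke 6, Farrow 6, Brisco 14.
Farrow drops from 7 to 6.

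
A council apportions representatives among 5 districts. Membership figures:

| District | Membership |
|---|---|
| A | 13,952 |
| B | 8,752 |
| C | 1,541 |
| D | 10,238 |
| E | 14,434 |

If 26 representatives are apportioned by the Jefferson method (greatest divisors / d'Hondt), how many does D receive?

5

Standard divisor 48917/26 ≈ 1881.423; standard quotas: A 7.416, B 4.652, C 0.819, D 5.442, E 7.672.
Rounding down gives 7, 4, 0, 5, 7 = 23 seats, so the divisor must be adjusted.
With modified divisor 1730: modified quotas A 8.065, B 5.059, C 0.891, D 5.918, E 8.343.
Rounding down: A 8, B 5, C 0, D 5, E 8 (total 26).
D receives 5.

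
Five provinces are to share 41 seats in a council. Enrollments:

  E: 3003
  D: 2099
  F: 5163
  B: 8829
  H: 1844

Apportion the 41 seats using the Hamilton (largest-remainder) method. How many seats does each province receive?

E 6, D 4, F 10, B 17, H 4

The standard divisor is 20938/41 ≈ 510.683.
Standard quotas: E 5.8804, D 4.1102, F 10.1100, B 17.2886, H 3.6109.
Lower quotas: E 5, D 4, F 10, B 17, H 3 (sum 39, leaving 2 seats).
Remainders in descending order: E 0.8804, H 0.6109, B 0.2886, D 0.1102, F 0.1100.
Largest remainders: E, H receive the extra seats.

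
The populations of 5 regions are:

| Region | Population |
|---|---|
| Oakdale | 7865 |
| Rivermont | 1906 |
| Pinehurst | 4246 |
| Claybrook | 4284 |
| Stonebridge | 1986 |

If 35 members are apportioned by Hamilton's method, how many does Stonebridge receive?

4

Standard divisor: 20287 ÷ 35 ≈ 579.629.
Standard quotas: Oakdale 13.5690, Rivermont 3.2883, Pinehurst 7.3254, Claybrook 7.3909, Stonebridge 3.4263.
Lower quotas: Oakdale 13, Rivermont 3, Pinehurst 7, Claybrook 7, Stonebridge 3 (sum 33, leaving 2 seats).
Remainders in descending order: Oakdale 0.5690, Stonebridge 0.4263, Claybrook 0.3909, Pinehurst 0.3254, Rivermont 0.2883.
The surplus seats go to Oakdale, Stonebridge.
Stonebridge receives 4.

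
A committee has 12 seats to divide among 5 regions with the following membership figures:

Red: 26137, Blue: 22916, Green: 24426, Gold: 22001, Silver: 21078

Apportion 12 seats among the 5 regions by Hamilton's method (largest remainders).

Red: 3; Blue: 2; Green: 3; Gold: 2; Silver: 2

The standard divisor is 116558/12 ≈ 9713.167.
Standard quotas: Red 2.6909, Blue 2.3593, Green 2.5147, Gold 2.2651, Silver 2.1700.
Lower quotas: Red 2, Blue 2, Green 2, Gold 2, Silver 2 (sum 10, leaving 2 seats).
Remainders in descending order: Red 0.6909, Green 0.5147, Blue 0.3593, Gold 0.2651, Silver 0.1700.
The surplus seats go to Red, Green.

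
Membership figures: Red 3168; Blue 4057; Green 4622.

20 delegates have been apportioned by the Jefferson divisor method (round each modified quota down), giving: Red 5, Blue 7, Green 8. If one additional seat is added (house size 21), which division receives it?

Red

Priority for the next seat is population ÷ (current seats + 1).
Priorities: Red 528.000, Blue 507.125, Green 513.556.
Highest priority: Red.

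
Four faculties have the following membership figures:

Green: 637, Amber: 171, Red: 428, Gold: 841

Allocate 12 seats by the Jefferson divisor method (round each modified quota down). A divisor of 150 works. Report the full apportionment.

Green=4, Amber=1, Red=2, Gold=5

With modified divisor 150: modified quotas Green 4.247, Amber 1.140, Red 2.853, Gold 5.607.
Rounding down: Green 4, Amber 1, Red 2, Gold 5 (total 12).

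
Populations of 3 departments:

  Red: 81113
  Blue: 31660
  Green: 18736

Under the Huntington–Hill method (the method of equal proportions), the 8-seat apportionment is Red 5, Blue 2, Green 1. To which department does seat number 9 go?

Priority for the next seat is population ÷ (√(s·(s+1))).
Priorities: Red 14809.140, Blue 12925.141, Green 13248.353.
Highest priority: Red.

Red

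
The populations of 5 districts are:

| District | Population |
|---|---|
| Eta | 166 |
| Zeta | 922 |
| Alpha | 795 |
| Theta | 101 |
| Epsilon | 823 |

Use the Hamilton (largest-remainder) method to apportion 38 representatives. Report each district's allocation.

Eta: 2, Zeta: 13, Alpha: 11, Theta: 1, Epsilon: 11

The standard divisor is 2807/38 ≈ 73.868.
Standard quotas: Eta 2.247, Zeta 12.482, Alpha 10.762, Theta 1.367, Epsilon 11.141.
Lower quotas: Eta 2, Zeta 12, Alpha 10, Theta 1, Epsilon 11 (sum 36, leaving 2 seats).
Remainders in descending order: Alpha 0.762, Zeta 0.482, Theta 0.367, Eta 0.247, Epsilon 0.141.
The surplus seats go to Alpha, Zeta.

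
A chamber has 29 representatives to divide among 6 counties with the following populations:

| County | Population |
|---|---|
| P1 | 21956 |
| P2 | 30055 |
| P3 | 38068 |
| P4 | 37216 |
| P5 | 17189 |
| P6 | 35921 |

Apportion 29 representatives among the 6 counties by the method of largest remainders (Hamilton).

Standard divisor: 180405 ÷ 29 ≈ 6220.862.
Standard quotas: P1 3.5294, P2 4.8313, P3 6.1194, P4 5.9825, P5 2.7631, P6 5.7743.
Lower quotas: P1 3, P2 4, P3 6, P4 5, P5 2, P6 5 (sum 25, leaving 4 seats).
Remainders in descending order: P4 0.9825, P2 0.8313, P6 0.7743, P5 0.7631, P1 0.5294, P3 0.1194.
Largest remainders: P4, P2, P6, P5 receive the extra seats.

P1: 3, P2: 5, P3: 6, P4: 6, P5: 3, P6: 6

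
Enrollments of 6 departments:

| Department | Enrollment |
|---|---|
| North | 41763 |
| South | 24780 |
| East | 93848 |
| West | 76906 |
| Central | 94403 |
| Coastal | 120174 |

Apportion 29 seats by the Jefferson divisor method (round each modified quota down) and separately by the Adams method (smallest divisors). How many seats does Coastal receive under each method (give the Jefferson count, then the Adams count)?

Jefferson: North 3, South 1, East 6, West 5, Central 6, Coastal 8.
Adams: North 3, South 2, East 6, West 5, Central 6, Coastal 7.
Coastal gets 8 under Jefferson and 7 under Adams.

8 and 7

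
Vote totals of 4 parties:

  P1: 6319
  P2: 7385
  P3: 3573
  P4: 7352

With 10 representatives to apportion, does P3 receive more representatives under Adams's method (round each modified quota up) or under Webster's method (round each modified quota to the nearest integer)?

Adams: P1 2, P2 3, P3 2, P4 3.
Webster: P1 3, P2 3, P3 1, P4 3.
P3 gets 2 under Adams and 1 under Webster.

Adams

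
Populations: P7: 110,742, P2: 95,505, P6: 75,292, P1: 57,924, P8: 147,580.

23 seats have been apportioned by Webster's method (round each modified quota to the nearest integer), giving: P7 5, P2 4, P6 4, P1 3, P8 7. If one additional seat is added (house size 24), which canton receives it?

P2

Priority for the next seat is population ÷ (current seats + 0.5).
Priorities: P7 20134.909, P2 21223.333, P6 16731.556, P1 16549.714, P8 19677.333.
Highest priority: P2.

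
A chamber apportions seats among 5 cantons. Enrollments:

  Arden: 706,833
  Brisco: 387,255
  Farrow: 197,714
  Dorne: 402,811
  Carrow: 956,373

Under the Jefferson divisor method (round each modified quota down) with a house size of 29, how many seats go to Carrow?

Standard divisor 2650986/29 ≈ 91413.31; standard quotas: Arden 7.732, Brisco 4.236, Farrow 2.163, Dorne 4.406, Carrow 10.462.
Rounding down gives 7, 4, 2, 4, 10 = 27 seats, so the divisor must be adjusted.
With modified divisor 83800: modified quotas Arden 8.435, Brisco 4.621, Farrow 2.359, Dorne 4.807, Carrow 11.413.
Rounding down: Arden 8, Brisco 4, Farrow 2, Dorne 4, Carrow 11 (total 29).
Carrow receives 11.

11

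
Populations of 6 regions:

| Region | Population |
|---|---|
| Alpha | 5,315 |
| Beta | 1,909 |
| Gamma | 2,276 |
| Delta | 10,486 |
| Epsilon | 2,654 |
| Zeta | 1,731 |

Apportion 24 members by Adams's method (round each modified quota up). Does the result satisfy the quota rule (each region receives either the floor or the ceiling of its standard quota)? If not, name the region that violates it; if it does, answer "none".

none

Standard quotas: Alpha 5.234, Beta 1.880, Gamma 2.241, Delta 10.326, Epsilon 2.614, Zeta 1.705.
Adams allocation: Alpha 5, Beta 2, Gamma 2, Delta 10, Epsilon 3, Zeta 2.
Every allocation lies between the lower and upper quota.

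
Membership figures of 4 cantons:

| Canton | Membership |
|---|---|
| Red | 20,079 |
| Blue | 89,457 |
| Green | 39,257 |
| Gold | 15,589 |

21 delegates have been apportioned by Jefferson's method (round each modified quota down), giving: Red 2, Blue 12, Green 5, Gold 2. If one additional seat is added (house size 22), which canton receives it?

Priority for the next seat is population ÷ (current seats + 1).
Priorities: Red 6693.000, Blue 6881.308, Green 6542.833, Gold 5196.333.
Highest priority: Blue.

Blue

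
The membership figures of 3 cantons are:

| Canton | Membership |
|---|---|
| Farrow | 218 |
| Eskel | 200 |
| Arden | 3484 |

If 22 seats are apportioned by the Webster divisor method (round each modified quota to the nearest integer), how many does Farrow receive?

Standard divisor 3902/22 ≈ 177.364; standard quotas: Farrow 1.229, Eskel 1.128, Arden 19.643.
Rounding to the nearest integer gives Farrow 1, Eskel 1, Arden 20 — total 22, matching the house size, so no adjustment is needed.
Farrow receives 1.

1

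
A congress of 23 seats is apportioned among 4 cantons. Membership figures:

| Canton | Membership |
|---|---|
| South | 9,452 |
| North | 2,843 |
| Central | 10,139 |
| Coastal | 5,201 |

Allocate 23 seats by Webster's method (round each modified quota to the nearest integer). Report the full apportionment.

South: 8, North: 2, Central: 9, Coastal: 4

Standard divisor 27635/23 ≈ 1201.522; standard quotas: South 7.867, North 2.366, Central 8.438, Coastal 4.329.
Rounding to the nearest integer gives 8, 2, 8, 4 = 22 seats, so the divisor must be adjusted.
With modified divisor 1170: modified quotas South 8.079, North 2.430, Central 8.666, Coastal 4.445.
Rounding to the nearest integer: South 8, North 2, Central 9, Coastal 4 (total 23).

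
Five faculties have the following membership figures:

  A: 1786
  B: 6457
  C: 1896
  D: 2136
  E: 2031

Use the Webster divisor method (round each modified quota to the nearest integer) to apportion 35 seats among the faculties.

Standard divisor 14306/35 ≈ 408.743; standard quotas: A 4.369, B 15.797, C 4.639, D 5.226, E 4.969.
Rounding to the nearest integer gives A 4, B 16, C 5, D 5, E 5 — total 35, matching the house size, so no adjustment is needed.

A 4; B 16; C 5; D 5; E 5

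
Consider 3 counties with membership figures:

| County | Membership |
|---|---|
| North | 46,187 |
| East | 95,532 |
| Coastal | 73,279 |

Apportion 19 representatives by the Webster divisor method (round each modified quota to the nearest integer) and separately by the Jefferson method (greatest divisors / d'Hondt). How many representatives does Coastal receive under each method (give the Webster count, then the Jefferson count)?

Webster: North 4, East 8, Coastal 7.
Jefferson: North 4, East 9, Coastal 6.
Coastal gets 7 under Webster and 6 under Jefferson.

7 and 6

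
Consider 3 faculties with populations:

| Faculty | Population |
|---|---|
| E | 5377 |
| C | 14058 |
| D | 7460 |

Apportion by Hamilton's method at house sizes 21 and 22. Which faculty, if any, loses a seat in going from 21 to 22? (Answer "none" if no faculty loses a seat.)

At 21 seats: E 4, C 11, D 6.
At 22 seats: E 4, C 12, D 6.
No faculty's allocation decreased.

none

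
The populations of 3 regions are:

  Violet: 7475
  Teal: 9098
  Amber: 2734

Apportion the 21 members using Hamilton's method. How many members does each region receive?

Violet: 8; Teal: 10; Amber: 3

Standard divisor: 19307 ÷ 21 ≈ 919.381.
Standard quotas: Violet 8.1305, Teal 9.8958, Amber 2.9737.
Lower quotas: Violet 8, Teal 9, Amber 2 (sum 19, leaving 2 seats).
Remainders in descending order: Amber 0.9737, Teal 0.8958, Violet 0.1305.
Largest remainders: Amber, Teal receive the extra seats.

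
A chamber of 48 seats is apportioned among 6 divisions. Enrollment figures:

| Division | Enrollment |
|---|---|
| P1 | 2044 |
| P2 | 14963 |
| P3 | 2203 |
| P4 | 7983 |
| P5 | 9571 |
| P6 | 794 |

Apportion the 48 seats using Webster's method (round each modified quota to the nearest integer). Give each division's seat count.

P1 3; P2 19; P3 3; P4 10; P5 12; P6 1

Standard divisor 37558/48 ≈ 782.458; standard quotas: P1 2.612, P2 19.123, P3 2.815, P4 10.202, P5 12.232, P6 1.015.
Rounding to the nearest integer gives P1 3, P2 19, P3 3, P4 10, P5 12, P6 1 — total 48, matching the house size, so no adjustment is needed.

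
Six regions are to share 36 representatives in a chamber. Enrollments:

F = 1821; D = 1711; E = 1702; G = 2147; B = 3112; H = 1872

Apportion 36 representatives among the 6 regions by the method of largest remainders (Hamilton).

Total 12365; standard divisor 12365/36 ≈ 343.472.
Standard quotas: F 5.302, D 4.981, E 4.955, G 6.251, B 9.060, H 5.450.
Lower quotas: F 5, D 4, E 4, G 6, B 9, H 5 (sum 33, leaving 3 seats).
Remainders in descending order: D 0.981, E 0.955, H 0.450, F 0.302, G 0.251, B 0.060.
The surplus seats go to D, E, H.

F: 5, D: 5, E: 5, G: 6, B: 9, H: 6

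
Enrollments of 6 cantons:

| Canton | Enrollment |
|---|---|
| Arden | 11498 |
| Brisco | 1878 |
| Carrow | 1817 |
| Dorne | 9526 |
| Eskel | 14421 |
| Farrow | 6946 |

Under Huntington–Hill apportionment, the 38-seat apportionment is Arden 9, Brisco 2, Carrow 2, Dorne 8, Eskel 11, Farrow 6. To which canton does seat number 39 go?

Eskel

Priority for the next seat is population ÷ (√(s·(s+1))).
Priorities: Arden 1211.996, Brisco 766.690, Carrow 741.787, Dorne 1122.650, Eskel 1255.187, Farrow 1071.791.
Highest priority: Eskel.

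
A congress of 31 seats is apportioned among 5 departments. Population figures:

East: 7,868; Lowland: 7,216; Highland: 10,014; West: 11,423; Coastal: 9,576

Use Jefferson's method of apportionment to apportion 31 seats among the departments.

Standard divisor 46097/31 ≈ 1487; standard quotas: East 5.291, Lowland 4.853, Highland 6.734, West 7.682, Coastal 6.440.
Rounding down gives 5, 4, 6, 7, 6 = 28 seats, so the divisor must be adjusted.
With modified divisor 1400: modified quotas East 5.620, Lowland 5.154, Highland 7.153, West 8.159, Coastal 6.840.
Rounding down: East 5, Lowland 5, Highland 7, West 8, Coastal 6 (total 31).

East 5, Lowland 5, Highland 7, West 8, Coastal 6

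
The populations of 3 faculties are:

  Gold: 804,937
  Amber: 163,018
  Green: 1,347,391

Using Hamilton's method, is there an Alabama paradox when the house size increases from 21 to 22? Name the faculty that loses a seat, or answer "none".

Amber

At 21 seats: Gold 7, Amber 2, Green 12.
At 22 seats: Gold 8, Amber 1, Green 13.
Amber drops from 2 to 1.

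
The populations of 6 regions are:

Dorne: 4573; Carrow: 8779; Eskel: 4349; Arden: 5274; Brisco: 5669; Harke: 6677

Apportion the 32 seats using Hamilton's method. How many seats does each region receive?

Dorne=4, Carrow=8, Eskel=4, Arden=5, Brisco=5, Harke=6

The standard divisor is 35321/32 ≈ 1103.781.
Standard quotas: Dorne 4.1430, Carrow 7.9536, Eskel 3.9401, Arden 4.7781, Brisco 5.1360, Harke 6.0492.
Lower quotas: Dorne 4, Carrow 7, Eskel 3, Arden 4, Brisco 5, Harke 6 (sum 29, leaving 3 seats).
Remainders in descending order: Carrow 0.9536, Eskel 0.9401, Arden 0.7781, Dorne 0.1430, Brisco 0.1360, Harke 0.0492.
The surplus seats go to Carrow, Eskel, Arden.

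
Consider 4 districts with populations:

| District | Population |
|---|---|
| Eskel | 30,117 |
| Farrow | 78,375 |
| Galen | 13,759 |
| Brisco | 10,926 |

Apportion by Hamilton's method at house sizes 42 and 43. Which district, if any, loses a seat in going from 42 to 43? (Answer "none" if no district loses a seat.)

none

At 42 seats: Eskel 10, Farrow 25, Galen 4, Brisco 3.
At 43 seats: Eskel 10, Farrow 25, Galen 4, Brisco 4.
No district's allocation decreased.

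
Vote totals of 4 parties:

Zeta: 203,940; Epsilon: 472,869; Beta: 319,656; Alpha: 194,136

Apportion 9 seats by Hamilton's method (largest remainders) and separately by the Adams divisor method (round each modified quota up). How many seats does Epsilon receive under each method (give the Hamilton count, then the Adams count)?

4 and 3

Hamilton: Zeta 2, Epsilon 4, Beta 2, Alpha 1.
Adams: Zeta 2, Epsilon 3, Beta 2, Alpha 2.
Epsilon gets 4 under Hamilton and 3 under Adams.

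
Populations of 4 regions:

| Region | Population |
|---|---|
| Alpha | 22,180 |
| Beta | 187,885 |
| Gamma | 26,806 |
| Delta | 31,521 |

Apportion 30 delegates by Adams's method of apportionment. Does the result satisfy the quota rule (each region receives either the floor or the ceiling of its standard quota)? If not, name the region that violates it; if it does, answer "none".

Beta

Standard quotas: Alpha 2.479, Beta 21.001, Gamma 2.996, Delta 3.523.
Adams allocation: Alpha 3, Beta 20, Gamma 3, Delta 4.
Beta has quota 21.001 (lower 21, upper 22) but receives 20 — outside the quota interval.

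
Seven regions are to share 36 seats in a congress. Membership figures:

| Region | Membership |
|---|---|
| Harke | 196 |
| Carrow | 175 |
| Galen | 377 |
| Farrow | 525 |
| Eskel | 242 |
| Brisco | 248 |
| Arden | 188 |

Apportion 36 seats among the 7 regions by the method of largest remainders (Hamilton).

Harke 4, Carrow 3, Galen 7, Farrow 10, Eskel 4, Brisco 5, Arden 3

Total 1951; standard divisor 1951/36 ≈ 54.194.
Standard quotas: Harke 3.617, Carrow 3.229, Galen 6.956, Farrow 9.687, Eskel 4.465, Brisco 4.576, Arden 3.469.
Lower quotas: Harke 3, Carrow 3, Galen 6, Farrow 9, Eskel 4, Brisco 4, Arden 3 (sum 32, leaving 4 seats).
Remainders in descending order: Galen 0.956, Farrow 0.687, Harke 0.617, Brisco 0.576, Arden 0.469, Eskel 0.465, Carrow 0.229.
The surplus seats go to Galen, Farrow, Harke, Brisco.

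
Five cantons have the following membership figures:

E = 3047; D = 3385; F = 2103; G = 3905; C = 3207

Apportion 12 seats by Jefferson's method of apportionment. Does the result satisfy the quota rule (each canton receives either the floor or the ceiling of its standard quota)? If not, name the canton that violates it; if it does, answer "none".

Standard quotas: E 2.337, D 2.596, F 1.613, G 2.995, C 2.460.
Jefferson allocation: E 2, D 3, F 1, G 3, C 3.
Every allocation lies between the lower and upper quota.

none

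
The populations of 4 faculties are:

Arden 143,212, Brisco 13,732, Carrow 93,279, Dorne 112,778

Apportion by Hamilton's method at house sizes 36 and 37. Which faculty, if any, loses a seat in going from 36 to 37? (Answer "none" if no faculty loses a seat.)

Brisco

At 36 seats: Arden 14, Brisco 2, Carrow 9, Dorne 11.
At 37 seats: Arden 15, Brisco 1, Carrow 10, Dorne 11.
Brisco drops from 2 to 1.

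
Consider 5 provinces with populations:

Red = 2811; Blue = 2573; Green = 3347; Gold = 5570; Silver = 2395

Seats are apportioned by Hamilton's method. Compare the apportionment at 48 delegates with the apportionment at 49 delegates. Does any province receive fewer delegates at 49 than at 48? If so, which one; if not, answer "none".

At 48 seats: Red 8, Blue 7, Green 10, Gold 16, Silver 7.
At 49 seats: Red 8, Blue 8, Green 10, Gold 16, Silver 7.
No province's allocation decreased.

none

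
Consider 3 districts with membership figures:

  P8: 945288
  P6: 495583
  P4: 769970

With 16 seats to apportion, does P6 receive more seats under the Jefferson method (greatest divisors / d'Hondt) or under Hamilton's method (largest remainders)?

Jefferson: P8 7, P6 3, P4 6.
Hamilton: P8 7, P6 4, P4 5.
P6 gets 3 under Jefferson and 4 under Hamilton.

Hamilton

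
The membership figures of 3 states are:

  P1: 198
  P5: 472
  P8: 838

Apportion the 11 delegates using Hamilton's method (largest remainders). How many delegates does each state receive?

P1 2, P5 3, P8 6

Total 1508; standard divisor 1508/11 ≈ 137.091.
Standard quotas: P1 1.444, P5 3.443, P8 6.113.
Lower quotas: P1 1, P5 3, P8 6 (sum 10, leaving 1 seat).
Remainders in descending order: P1 0.444, P5 0.443, P8 0.113.
Largest remainder: P1 receives the extra seat.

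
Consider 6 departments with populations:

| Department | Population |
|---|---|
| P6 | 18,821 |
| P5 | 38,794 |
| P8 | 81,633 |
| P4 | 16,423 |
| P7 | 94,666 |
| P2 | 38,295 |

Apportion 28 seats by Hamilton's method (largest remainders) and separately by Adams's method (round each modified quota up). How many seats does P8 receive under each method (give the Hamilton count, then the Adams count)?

8 and 7

Hamilton: P6 2, P5 4, P8 8, P4 1, P7 9, P2 4.
Adams: P6 2, P5 4, P8 7, P4 2, P7 9, P2 4.
P8 gets 8 under Hamilton and 7 under Adams.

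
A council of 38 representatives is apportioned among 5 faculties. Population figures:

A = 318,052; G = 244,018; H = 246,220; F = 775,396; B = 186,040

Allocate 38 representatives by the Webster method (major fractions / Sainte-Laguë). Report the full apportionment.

A 7, G 5, H 5, F 17, B 4

Standard divisor 1769726/38 ≈ 46571.737; standard quotas: A 6.829, G 5.240, H 5.287, F 16.649, B 3.995.
Rounding to the nearest integer gives A 7, G 5, H 5, F 17, B 4 — total 38, matching the house size, so no adjustment is needed.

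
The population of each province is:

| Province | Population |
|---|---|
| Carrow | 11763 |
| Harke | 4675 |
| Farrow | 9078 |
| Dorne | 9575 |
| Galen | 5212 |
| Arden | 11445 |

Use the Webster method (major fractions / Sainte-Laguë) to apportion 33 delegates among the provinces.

Standard divisor 51748/33 ≈ 1568.121; standard quotas: Carrow 7.501, Harke 2.981, Farrow 5.789, Dorne 6.106, Galen 3.324, Arden 7.299.
Rounding to the nearest integer gives Carrow 8, Harke 3, Farrow 6, Dorne 6, Galen 3, Arden 7 — total 33, matching the house size, so no adjustment is needed.

Carrow=8, Harke=3, Farrow=6, Dorne=6, Galen=3, Arden=7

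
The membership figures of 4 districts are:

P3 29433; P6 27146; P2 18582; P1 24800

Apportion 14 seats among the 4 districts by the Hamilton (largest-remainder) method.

P3 4, P6 4, P2 3, P1 3

Standard divisor: 99961 ÷ 14 ≈ 7140.071.
Standard quotas: P3 4.1222, P6 3.8019, P2 2.6025, P1 3.4734.
Lower quotas: P3 4, P6 3, P2 2, P1 3 (sum 12, leaving 2 seats).
Remainders in descending order: P6 0.8019, P2 0.6025, P1 0.4734, P3 0.1222.
The surplus seats go to P6, P2.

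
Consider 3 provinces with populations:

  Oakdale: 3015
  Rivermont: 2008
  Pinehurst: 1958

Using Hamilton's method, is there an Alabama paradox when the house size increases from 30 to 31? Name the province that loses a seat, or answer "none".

none

At 30 seats: Oakdale 13, Rivermont 9, Pinehurst 8.
At 31 seats: Oakdale 13, Rivermont 9, Pinehurst 9.
No province's allocation decreased.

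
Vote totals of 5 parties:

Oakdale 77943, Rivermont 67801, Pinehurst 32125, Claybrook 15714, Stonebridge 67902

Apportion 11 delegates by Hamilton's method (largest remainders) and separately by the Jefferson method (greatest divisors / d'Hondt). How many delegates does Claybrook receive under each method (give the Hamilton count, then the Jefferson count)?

1 and 0

Hamilton: Oakdale 3, Rivermont 3, Pinehurst 1, Claybrook 1, Stonebridge 3.
Jefferson: Oakdale 4, Rivermont 3, Pinehurst 1, Claybrook 0, Stonebridge 3.
Claybrook gets 1 under Hamilton and 0 under Jefferson.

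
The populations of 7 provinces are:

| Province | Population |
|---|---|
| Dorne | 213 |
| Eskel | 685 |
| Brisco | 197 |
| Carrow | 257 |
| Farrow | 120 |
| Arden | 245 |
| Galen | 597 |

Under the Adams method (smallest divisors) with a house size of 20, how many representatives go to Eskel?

Standard divisor 2314/20 ≈ 115.7; standard quotas: Dorne 1.841, Eskel 5.920, Brisco 1.703, Carrow 2.221, Farrow 1.037, Arden 2.118, Galen 5.160.
Rounding up gives 2, 6, 2, 3, 2, 3, 6 = 24 seats, so the divisor must be adjusted.
With modified divisor 130: modified quotas Dorne 1.638, Eskel 5.269, Brisco 1.515, Carrow 1.977, Farrow 0.923, Arden 1.885, Galen 4.592.
Rounding up: Dorne 2, Eskel 6, Brisco 2, Carrow 2, Farrow 1, Arden 2, Galen 5 (total 20).
Eskel receives 6.

6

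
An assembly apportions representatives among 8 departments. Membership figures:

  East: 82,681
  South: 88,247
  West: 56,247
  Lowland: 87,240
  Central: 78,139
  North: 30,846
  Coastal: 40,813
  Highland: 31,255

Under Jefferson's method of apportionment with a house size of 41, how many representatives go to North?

2

Standard divisor 495468/41 ≈ 12084.585; standard quotas: East 6.842, South 7.302, West 4.654, Lowland 7.219, Central 6.466, North 2.553, Coastal 3.377, Highland 2.586.
Rounding down gives 6, 7, 4, 7, 6, 2, 3, 2 = 37 seats, so the divisor must be adjusted.
With modified divisor 11000: modified quotas East 7.516, South 8.022, West 5.113, Lowland 7.931, Central 7.104, North 2.804, Coastal 3.710, Highland 2.841.
Rounding down: East 7, South 8, West 5, Lowland 7, Central 7, North 2, Coastal 3, Highland 2 (total 41).
North receives 2.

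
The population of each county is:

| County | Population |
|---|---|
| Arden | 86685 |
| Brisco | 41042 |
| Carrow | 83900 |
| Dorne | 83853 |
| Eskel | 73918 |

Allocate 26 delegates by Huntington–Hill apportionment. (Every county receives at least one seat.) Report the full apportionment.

With divisor 14402: modified quotas Arden 6.019, Brisco 2.850, Carrow 5.826, Dorne 5.822, Eskel 5.132.
Geometric-mean thresholds: Arden √(6·7)=6.481, Brisco √(2·3)=2.449, Carrow √(5·6)=5.477, Dorne √(5·6)=5.477, Eskel √(5·6)=5.477.
Each quota rounded against its threshold gives Arden 6, Brisco 3, Carrow 6, Dorne 6, Eskel 5 (total 26).

Arden: 6, Brisco: 3, Carrow: 6, Dorne: 6, Eskel: 5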